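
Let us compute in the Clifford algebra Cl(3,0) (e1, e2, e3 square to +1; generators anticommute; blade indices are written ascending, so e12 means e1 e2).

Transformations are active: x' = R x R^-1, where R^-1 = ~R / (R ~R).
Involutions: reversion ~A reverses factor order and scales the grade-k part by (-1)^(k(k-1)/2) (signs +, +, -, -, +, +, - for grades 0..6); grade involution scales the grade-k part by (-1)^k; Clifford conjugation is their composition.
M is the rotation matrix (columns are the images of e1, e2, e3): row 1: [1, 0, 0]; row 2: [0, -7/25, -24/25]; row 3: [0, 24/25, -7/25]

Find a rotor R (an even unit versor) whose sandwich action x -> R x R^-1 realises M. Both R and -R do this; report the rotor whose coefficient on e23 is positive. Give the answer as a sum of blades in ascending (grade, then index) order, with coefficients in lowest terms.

Method: write R = a + b12*e12 + b13*e13 + b23*e23 with a^2 + b12^2 + b13^2 + b23^2 = 1 (so R^-1 = ~R). Expanding the columns R e_j ~R gives tr M = 4a^2 - 1 and, from the antisymmetric part, M21 - M12 = -4a*b12, M13 - M31 = 4a*b13, M32 - M23 = -4a*b23.
Here tr M = 11/25, so a^2 = (1 + tr M)/4 = 9/25 and a = ±3/5. Taking a = 3/5: M21 - M12 = 0, M13 - M31 = 0, M32 - M23 = 48/25, giving b12 = 0, b13 = 0, b23 = -4/5, i.e. R = 3/5 - 4/5*e23.
Its e23 coefficient is negative, so report the other preimage -R.
Answer: -3/5 + 4/5*e23. Why the constraint matters: R and -R act identically through the sandwich — M has trace 11/25 either way — so only the sign condition on e23 picks one of the two preimages.


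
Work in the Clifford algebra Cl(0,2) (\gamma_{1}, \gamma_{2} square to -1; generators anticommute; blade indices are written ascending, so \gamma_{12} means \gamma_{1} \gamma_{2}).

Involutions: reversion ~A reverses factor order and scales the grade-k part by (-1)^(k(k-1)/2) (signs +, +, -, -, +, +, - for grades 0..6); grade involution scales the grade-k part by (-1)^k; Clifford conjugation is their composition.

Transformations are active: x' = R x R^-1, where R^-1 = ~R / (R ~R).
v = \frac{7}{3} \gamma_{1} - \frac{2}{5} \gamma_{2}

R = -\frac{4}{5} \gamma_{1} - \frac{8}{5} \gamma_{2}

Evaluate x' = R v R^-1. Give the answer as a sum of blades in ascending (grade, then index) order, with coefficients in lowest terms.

~R = -\frac{4}{5} \gamma_{1} - \frac{8}{5} \gamma_{2}, and R ~R = -\frac{16}{5}, so R^-1 = ~R / (-\frac{16}{5}).
R v = \frac{92}{75} + \frac{304}{75} \gamma_{12}
Answer: -\frac{43}{25} \gamma_{1} + \frac{122}{75} \gamma_{2}


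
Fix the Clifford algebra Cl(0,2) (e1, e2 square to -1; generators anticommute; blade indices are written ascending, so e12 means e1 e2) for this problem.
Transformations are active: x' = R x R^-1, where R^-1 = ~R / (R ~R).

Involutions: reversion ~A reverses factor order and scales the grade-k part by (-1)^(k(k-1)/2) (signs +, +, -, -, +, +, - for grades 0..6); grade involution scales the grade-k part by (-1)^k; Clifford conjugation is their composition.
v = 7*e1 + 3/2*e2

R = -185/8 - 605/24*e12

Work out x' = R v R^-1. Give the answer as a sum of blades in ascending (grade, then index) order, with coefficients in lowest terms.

~R = -185/8 + 605/24*e12, and R ~R = 337025/288, so R^-1 = ~R / (337025/288).
R v = -1985/16*e1 - 10135/48*e2
Answer: -56533/26962*e1 + 92277/13481*e2


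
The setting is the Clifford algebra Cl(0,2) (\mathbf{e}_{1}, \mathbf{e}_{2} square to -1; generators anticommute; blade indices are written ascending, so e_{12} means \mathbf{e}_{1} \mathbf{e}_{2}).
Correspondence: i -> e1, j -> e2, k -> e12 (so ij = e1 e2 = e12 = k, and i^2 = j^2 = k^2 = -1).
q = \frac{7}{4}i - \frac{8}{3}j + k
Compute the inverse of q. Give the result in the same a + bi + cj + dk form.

In blades: q = \frac{7}{4} e_{1} - \frac{8}{3} e_{2} + e_{12}.
With qbar = -\frac{7}{4} e_{1} + \frac{8}{3} e_{2} - e_{12} (scalar fixed, mapped units negated), q qbar = \frac{1609}{144} (the sum of squared coefficients), so q^-1 = qbar / (\frac{1609}{144}) = -\frac{252}{1609} e_{1} + \frac{384}{1609} e_{2} - \frac{144}{1609} e_{12}; translating back:
Answer: -\frac{252}{1609}i + \frac{384}{1609}j - \frac{144}{1609}k


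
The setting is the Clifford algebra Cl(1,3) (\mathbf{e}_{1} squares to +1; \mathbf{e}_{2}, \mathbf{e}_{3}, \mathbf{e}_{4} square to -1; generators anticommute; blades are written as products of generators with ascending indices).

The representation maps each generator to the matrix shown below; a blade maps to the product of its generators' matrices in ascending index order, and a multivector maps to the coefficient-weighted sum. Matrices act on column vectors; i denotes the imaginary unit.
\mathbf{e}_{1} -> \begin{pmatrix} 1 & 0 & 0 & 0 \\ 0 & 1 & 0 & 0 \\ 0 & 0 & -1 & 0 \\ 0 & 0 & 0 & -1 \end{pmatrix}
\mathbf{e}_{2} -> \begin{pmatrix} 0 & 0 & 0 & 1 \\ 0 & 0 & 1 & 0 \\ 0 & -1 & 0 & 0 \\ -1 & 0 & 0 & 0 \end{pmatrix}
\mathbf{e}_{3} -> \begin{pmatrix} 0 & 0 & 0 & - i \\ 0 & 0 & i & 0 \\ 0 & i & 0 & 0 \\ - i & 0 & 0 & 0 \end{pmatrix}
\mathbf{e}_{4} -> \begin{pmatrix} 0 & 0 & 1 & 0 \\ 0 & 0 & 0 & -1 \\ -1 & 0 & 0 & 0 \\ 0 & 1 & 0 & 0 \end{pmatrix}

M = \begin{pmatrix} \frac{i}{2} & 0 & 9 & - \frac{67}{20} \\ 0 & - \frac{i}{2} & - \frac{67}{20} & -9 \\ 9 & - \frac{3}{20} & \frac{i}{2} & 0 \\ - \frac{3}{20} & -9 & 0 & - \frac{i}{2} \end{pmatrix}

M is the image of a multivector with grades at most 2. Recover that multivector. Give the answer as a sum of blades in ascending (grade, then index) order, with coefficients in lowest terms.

Method: the blade images are trace-orthogonal — tr(rho(e_A) rho(e_B)^-1) = 4 if A = B and 0 otherwise — and rho(e_A)^-1 = (e_A)^2 * rho(e_A) with (e_A)^2 = +1 or -1, so the coefficient of e_A in the preimage is (e_A)^2 * tr(M rho(e_A))/4.
Nonzero projections over blades of grade <= 2: e_{2}: (e_{2})^2 = -1, tr(M rho(e_{2})) = \frac{32}{5}, coefficient -\frac{8}{5}; e_{1} e_{2}: (e_{1} e_{2})^2 = +1, tr(M rho(e_{1} e_{2})) = -7, coefficient -\frac{7}{4}; e_{1} e_{4}: (e_{1} e_{4})^2 = +1, tr(M rho(e_{1} e_{4})) = 36, coefficient 9; e_{2} e_{3}: (e_{2} e_{3})^2 = -1, tr(M rho(e_{2} e_{3})) = 2, coefficient -\frac{1}{2}. Every other blade of grade <= 2 projects to 0.
Answer: -\frac{8}{5} e_{2} - \frac{7}{4} e_{1} e_{2} + 9 e_{1} e_{4} - \frac{1}{2} e_{2} e_{3}


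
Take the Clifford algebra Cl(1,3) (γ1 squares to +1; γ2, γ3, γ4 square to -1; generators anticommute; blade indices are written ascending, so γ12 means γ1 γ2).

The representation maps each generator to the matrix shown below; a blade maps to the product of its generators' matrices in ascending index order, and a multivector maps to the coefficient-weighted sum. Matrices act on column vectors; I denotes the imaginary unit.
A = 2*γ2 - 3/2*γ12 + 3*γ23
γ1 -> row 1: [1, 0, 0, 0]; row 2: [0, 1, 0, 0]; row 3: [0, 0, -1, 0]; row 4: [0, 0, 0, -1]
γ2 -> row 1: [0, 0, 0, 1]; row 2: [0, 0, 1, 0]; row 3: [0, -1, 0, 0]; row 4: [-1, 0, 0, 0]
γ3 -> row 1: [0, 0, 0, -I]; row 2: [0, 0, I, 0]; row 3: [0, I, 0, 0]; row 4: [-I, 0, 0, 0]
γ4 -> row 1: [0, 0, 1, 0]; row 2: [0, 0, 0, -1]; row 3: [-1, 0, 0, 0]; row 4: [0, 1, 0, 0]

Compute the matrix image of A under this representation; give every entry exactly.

Bivector images (products of the table entries): rho(γ12) = rho(γ1)rho(γ2) = row 1: [0, 0, 0, 1]; row 2: [0, 0, 1, 0]; row 3: [0, 1, 0, 0]; row 4: [1, 0, 0, 0]; rho(γ23) = rho(γ2)rho(γ3) = row 1: [-I, 0, 0, 0]; row 2: [0, I, 0, 0]; row 3: [0, 0, -I, 0]; row 4: [0, 0, 0, I].
M = (2)*rho(γ2) + (-3/2)*rho(γ12) + (3)*rho(γ23), summed entrywise:
Answer: row 1: [-3*I, 0, 0, 1/2]; row 2: [0, 3*I, 1/2, 0]; row 3: [0, -7/2, -3*I, 0]; row 4: [-7/2, 0, 0, 3*I]


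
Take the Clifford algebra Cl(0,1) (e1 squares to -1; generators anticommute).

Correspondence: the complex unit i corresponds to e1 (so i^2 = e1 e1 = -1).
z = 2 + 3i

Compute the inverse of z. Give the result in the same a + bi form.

In blades: z = 2 + 3*e1.
With qbar = 2 - 3*e1 (scalar fixed, mapped units negated), z qbar = 13 (the sum of squared coefficients), so z^-1 = qbar / (13) = 2/13 - 3/13*e1; translating back:
Answer: 2/13 - 3/13*i


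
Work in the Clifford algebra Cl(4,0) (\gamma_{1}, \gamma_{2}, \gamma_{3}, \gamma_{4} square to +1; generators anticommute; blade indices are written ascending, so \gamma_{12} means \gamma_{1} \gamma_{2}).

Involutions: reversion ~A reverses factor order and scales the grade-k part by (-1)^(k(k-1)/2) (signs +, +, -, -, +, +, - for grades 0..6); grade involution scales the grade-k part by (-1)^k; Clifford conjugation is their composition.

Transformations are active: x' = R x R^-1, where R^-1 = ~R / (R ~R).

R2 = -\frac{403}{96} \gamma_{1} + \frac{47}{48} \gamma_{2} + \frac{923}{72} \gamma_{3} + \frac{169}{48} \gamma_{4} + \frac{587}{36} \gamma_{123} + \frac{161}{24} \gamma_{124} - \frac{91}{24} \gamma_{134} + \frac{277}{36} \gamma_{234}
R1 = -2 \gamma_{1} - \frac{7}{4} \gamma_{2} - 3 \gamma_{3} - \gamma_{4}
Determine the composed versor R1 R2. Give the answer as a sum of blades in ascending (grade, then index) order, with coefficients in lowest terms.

Distribute over the terms of R1 (each basis-blade product reordered to ascending indices, repeated generators contracted through their squares):
(-2 \gamma_{1}) R2 = \frac{403}{48} - \frac{47}{24} \gamma_{12} - \frac{923}{36} \gamma_{13} - \frac{169}{24} \gamma_{14} - \frac{587}{18} \gamma_{23} - \frac{161}{12} \gamma_{24} + \frac{91}{12} \gamma_{34} - \frac{277}{18} \gamma_{1234}
(-\frac{7}{4} \gamma_{2}) R2 = -\frac{329}{192} - \frac{2821}{384} \gamma_{12} + \frac{4109}{144} \gamma_{13} + \frac{1127}{96} \gamma_{14} - \frac{6461}{288} \gamma_{23} - \frac{1183}{192} \gamma_{24} - \frac{1939}{144} \gamma_{34} - \frac{637}{96} \gamma_{1234}
(-3 \gamma_{3}) R2 = -\frac{923}{24} - \frac{587}{12} \gamma_{12} - \frac{403}{32} \gamma_{13} - \frac{91}{8} \gamma_{14} + \frac{47}{16} \gamma_{23} + \frac{277}{12} \gamma_{24} - \frac{169}{16} \gamma_{34} - \frac{161}{8} \gamma_{1234}
(-\gamma_{4}) R2 = -\frac{169}{48} - \frac{161}{24} \gamma_{12} + \frac{91}{24} \gamma_{13} - \frac{403}{96} \gamma_{14} - \frac{277}{36} \gamma_{23} + \frac{47}{48} \gamma_{24} + \frac{923}{72} \gamma_{34} + \frac{587}{36} \gamma_{1234}
Summing the partial products and collecting blades:
Answer: -\frac{2259}{64} - \frac{8311}{128} \gamma_{12} - \frac{189}{32} \gamma_{13} - \frac{87}{8} \gamma_{14} - \frac{5741}{96} \gamma_{23} + \frac{287}{64} \gamma_{24} - \frac{29}{8} \gamma_{34} - \frac{827}{32} \gamma_{1234}


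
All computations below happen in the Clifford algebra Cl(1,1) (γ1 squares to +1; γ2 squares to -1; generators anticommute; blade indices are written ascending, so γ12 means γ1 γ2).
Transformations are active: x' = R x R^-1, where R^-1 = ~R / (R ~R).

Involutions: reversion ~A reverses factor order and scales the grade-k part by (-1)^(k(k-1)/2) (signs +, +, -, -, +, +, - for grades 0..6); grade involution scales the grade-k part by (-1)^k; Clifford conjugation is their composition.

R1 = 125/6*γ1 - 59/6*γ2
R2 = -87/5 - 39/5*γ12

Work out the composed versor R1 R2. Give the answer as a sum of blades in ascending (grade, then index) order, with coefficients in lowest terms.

Distribute over the terms of R1 (each basis-blade product reordered to ascending indices, repeated generators contracted through their squares):
(125/6*γ1) R2 = -725/2*γ1 - 325/2*γ2
(-59/6*γ2) R2 = 767/10*γ1 + 1711/10*γ2
Summing the partial products and collecting blades:
Answer: -1429/5*γ1 + 43/5*γ2


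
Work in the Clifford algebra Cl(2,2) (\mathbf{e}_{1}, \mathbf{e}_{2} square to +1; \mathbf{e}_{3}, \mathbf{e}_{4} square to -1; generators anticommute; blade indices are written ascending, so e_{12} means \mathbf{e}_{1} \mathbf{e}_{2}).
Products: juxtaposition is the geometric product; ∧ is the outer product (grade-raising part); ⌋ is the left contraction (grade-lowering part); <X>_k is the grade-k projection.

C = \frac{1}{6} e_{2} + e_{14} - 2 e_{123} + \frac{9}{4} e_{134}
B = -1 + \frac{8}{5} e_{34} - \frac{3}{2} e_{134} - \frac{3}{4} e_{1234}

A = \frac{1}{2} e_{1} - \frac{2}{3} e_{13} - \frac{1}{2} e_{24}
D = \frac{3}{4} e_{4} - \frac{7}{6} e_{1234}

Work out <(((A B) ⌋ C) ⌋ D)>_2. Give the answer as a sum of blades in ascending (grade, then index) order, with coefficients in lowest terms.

step 1: -\frac{1}{2} e_{1} + e_{4} + \frac{7}{24} e_{13} + \frac{16}{15} e_{14} - \frac{4}{5} e_{23} - \frac{3}{4} e_{34} + \frac{3}{4} e_{123} + \frac{4}{5} e_{134} - \frac{3}{8} e_{234}
step 2: -\frac{67}{30} + \frac{343}{80} e_{1} + \frac{7}{12} e_{2} - \frac{12}{5} e_{3} + \frac{5}{32} e_{4} - \frac{9}{4} e_{13} + e_{23} - \frac{9}{8} e_{34}
step 3: -\frac{15}{128} - \frac{67}{40} e_{4} - \frac{21}{16} e_{12} - \frac{7}{6} e_{14} - \frac{21}{8} e_{24} - \frac{35}{192} e_{123} - \frac{14}{5} e_{124} + \frac{49}{72} e_{134} - \frac{2401}{480} e_{234} + \frac{469}{180} e_{1234}
step 4: -\frac{21}{16} e_{12} - \frac{7}{6} e_{14} - \frac{21}{8} e_{24}
Answer: -\frac{21}{16} e_{12} - \frac{7}{6} e_{14} - \frac{21}{8} e_{24}


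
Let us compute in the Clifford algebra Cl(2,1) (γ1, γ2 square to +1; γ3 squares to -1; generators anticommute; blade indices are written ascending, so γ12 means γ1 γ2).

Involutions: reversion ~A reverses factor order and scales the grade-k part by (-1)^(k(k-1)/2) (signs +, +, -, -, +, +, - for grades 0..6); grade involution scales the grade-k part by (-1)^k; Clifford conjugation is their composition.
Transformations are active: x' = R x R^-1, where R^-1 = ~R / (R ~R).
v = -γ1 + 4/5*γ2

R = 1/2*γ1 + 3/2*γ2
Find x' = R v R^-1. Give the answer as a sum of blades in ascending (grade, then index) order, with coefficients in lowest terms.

~R = 1/2*γ1 + 3/2*γ2, and R ~R = 5/2, so R^-1 = ~R / (5/2).
R v = 7/10 + 19/10*γ12
Answer: 32/25*γ1 + 1/25*γ2


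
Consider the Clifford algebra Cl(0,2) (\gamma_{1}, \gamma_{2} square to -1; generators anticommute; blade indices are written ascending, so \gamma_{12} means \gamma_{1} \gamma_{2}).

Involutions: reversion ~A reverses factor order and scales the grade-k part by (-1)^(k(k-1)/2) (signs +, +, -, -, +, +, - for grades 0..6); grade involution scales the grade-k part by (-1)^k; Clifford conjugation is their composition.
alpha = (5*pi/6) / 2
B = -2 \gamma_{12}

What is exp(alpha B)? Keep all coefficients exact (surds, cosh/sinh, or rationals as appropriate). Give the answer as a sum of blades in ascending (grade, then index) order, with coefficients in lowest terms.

B^2 = (-2)^2*(\gamma_{12})^2 = 4*(-1) = -4 (a basis 2-blade squares to minus the product of its generators' squares).
B^2 = -4 — B^2 < 0, so the exponential closes trigonometrically: l = 2, alpha*l = \frac{5 \pi}{6}, so exp(alpha B) = cos(\frac{5 \pi}{6}) + (sin(\frac{5 \pi}{6})/2)*B = - \frac{\sqrt{3}}{2} + (\frac{1}{4})*B.
Answer: - \frac{\sqrt{3}}{2} - \frac{1}{2} \gamma_{12}


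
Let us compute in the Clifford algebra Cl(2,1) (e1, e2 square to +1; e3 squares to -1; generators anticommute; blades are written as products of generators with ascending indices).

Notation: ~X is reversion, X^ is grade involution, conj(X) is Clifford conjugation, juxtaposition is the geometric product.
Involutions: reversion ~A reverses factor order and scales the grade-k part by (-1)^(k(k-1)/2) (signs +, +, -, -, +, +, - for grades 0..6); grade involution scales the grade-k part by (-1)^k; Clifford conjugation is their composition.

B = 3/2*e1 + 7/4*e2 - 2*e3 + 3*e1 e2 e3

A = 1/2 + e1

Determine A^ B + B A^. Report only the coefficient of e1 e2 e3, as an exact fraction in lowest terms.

first term: -3/2 + 3/4*e1 + 7/8*e2 - e3 - 7/4*e1 e2 + 2*e1 e3 - 3*e2 e3 + 3/2*e1 e2 e3
second term: -3/2 + 3/4*e1 + 7/8*e2 - e3 + 7/4*e1 e2 - 2*e1 e3 - 3*e2 e3 + 3/2*e1 e2 e3
Answer: 3


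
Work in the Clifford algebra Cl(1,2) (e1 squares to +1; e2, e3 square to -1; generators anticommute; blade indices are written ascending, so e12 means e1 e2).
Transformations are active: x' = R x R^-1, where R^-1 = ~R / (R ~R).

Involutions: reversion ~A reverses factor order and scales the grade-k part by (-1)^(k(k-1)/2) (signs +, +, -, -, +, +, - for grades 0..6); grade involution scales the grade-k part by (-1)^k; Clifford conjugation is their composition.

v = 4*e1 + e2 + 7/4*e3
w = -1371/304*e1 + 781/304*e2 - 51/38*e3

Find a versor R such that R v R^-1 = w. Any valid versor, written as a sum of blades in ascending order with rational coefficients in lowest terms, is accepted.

Since q(v) = q(w) = 191/16, the sum R = v + w = -155/304*e1 + 1085/304*e2 + 31/76*e3 does the job whenever invertible.
Answer: -155/304*e1 + 1085/304*e2 + 31/76*e3


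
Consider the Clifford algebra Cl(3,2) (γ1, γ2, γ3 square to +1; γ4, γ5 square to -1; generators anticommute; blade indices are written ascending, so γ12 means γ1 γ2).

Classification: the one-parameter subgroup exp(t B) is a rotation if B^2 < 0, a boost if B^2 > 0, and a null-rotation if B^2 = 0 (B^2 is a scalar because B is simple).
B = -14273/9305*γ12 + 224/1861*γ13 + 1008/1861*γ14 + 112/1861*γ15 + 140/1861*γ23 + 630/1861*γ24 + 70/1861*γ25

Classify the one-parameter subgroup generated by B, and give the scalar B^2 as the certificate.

B^2 term by term: the squares give (-14273/9305)^2*(γ12)^2 + (224/1861)^2*(γ13)^2 + (1008/1861)^2*(γ14)^2 + (112/1861)^2*(γ15)^2 + (140/1861)^2*(γ23)^2 + (630/1861)^2*(γ24)^2 + (70/1861)^2*(γ25)^2 = 203718529/86583025*(-1) + 50176/3463321*(-1) + 1016064/3463321*(+1) + 12544/3463321*(+1) + 19600/3463321*(-1) + 396900/3463321*(+1) + 4900/3463321*(+1) = -49/25 (each basis 2-blade squares to minus the product of its generators' squares); cross terms between blades sharing an index anticommute and cancel; the commuting (index-disjoint) pairs give grade-4 terms 2*c*c'*(blade product), which cancel blade by blade — γ1234: -282240/3463321 + 282240/3463321 = 0; γ1235: -31360/3463321 + 31360/3463321 = 0; γ1245: -141120/3463321 + 141120/3463321 = 0 — confirming B is simple. So B^2 = -49/25.
Answer: rotation, certificate B^2 = -49/25. Key observation: B^2 = -49/25 is a conjugation invariant, so its sign decides the class regardless of the surface form of B.


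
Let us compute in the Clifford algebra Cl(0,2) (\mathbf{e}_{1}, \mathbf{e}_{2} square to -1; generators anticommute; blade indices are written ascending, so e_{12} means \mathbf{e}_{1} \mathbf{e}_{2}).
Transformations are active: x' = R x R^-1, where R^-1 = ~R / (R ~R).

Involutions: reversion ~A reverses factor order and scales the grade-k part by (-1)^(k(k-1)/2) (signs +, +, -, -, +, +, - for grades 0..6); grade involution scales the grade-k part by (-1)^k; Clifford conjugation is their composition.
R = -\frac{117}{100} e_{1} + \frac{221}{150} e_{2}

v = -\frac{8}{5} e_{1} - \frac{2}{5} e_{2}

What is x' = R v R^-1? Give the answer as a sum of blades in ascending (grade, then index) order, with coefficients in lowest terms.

~R = -\frac{117}{100} e_{1} + \frac{221}{150} e_{2}, and R ~R = -\frac{63713}{18000}, so R^-1 = ~R / (-\frac{63713}{18000}).
R v = -\frac{481}{375} + \frac{2119}{750} e_{12}
Answer: \frac{7088}{9425} e_{1} + \frac{13834}{9425} e_{2}


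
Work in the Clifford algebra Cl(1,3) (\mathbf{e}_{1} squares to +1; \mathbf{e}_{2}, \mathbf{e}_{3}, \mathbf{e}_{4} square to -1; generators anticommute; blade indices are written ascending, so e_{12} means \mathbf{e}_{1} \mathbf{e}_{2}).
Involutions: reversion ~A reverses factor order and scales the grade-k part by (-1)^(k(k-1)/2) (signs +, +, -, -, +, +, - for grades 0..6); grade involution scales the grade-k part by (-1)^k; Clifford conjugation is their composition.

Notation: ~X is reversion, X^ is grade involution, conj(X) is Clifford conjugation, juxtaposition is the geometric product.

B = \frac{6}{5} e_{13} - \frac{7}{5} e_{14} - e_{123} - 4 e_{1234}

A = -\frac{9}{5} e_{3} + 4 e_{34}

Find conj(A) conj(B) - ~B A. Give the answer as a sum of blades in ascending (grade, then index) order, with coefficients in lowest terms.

first term: -\frac{54}{25} e_{1} - \frac{71}{5} e_{12} + \frac{28}{5} e_{13} + \frac{24}{5} e_{14} + \frac{56}{5} e_{124} - \frac{63}{25} e_{134}
second term: -\frac{54}{25} e_{1} + \frac{89}{5} e_{12} + \frac{28}{5} e_{13} + \frac{24}{5} e_{14} + \frac{16}{5} e_{124} + \frac{63}{25} e_{134}
Answer: -32 e_{12} + 8 e_{124} - \frac{126}{25} e_{134}


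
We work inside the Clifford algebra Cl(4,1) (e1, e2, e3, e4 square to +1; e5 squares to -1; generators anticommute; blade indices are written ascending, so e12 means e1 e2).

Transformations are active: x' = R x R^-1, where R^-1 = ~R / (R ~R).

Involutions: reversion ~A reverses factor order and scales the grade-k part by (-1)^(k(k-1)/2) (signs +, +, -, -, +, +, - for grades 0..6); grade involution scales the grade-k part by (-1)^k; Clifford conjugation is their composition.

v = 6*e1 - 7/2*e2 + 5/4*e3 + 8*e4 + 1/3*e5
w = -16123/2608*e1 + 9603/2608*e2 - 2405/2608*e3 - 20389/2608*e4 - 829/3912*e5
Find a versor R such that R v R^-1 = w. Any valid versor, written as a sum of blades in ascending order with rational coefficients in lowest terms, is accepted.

Sketch: the shared square 16373/144 makes R = v + w = -475/2608*e1 + 475/2608*e2 + 855/2608*e3 + 475/2608*e4 + 475/3912*e5 the natural versor; its sandwich fixes that direction, negates (v - w)/2, and sends v to w.
Answer: -475/2608*e1 + 475/2608*e2 + 855/2608*e3 + 475/2608*e4 + 475/3912*e5


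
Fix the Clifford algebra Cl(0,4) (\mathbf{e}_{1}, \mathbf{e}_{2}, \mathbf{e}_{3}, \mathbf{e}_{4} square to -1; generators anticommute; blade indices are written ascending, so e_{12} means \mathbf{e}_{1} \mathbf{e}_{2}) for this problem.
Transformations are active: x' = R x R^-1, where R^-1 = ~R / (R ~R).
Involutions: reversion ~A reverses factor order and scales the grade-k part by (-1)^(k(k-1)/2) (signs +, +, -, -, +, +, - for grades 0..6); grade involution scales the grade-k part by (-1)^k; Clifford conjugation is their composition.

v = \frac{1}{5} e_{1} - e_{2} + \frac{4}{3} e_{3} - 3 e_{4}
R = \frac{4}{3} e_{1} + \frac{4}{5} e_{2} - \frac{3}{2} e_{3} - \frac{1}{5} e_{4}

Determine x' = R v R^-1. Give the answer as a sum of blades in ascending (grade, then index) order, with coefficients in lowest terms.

~R = \frac{4}{3} e_{1} + \frac{4}{5} e_{2} - \frac{3}{2} e_{3} - \frac{1}{5} e_{4}, and R ~R = -\frac{4237}{900}, so R^-1 = ~R / (-\frac{4237}{900}).
R v = \frac{29}{15} - \frac{112}{75} e_{12} + \frac{187}{90} e_{13} - \frac{99}{25} e_{14} - \frac{13}{30} e_{23} - \frac{13}{5} e_{24} + \frac{143}{30} e_{34}
Answer: -\frac{27437}{21185} e_{1} + \frac{1453}{4237} e_{2} - \frac{1288}{12711} e_{3} + \frac{13407}{4237} e_{4}


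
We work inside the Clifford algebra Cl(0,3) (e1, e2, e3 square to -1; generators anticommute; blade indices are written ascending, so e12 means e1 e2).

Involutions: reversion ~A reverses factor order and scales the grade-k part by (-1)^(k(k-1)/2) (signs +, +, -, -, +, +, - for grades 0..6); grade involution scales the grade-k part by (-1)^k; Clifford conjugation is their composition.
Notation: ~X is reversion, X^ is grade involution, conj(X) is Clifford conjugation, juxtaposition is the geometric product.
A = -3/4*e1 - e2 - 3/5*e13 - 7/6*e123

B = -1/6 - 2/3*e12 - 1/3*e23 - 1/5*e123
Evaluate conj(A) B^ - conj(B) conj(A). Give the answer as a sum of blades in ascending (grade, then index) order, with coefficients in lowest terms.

first term: -7/30 - 85/72*e1 + 34/75*e2 - 4/9*e3 - 1/5*e12 + 1/10*e13 + 1/4*e23 - 1/18*e123
second term: 7/30 - 29/72*e1 + 16/75*e2 + 10/9*e3 - 1/5*e12 - 3/10*e13 + 11/20*e23 + 4/9*e123
Answer: -7/15 - 7/9*e1 + 6/25*e2 - 14/9*e3 + 2/5*e13 - 3/10*e23 - 1/2*e123


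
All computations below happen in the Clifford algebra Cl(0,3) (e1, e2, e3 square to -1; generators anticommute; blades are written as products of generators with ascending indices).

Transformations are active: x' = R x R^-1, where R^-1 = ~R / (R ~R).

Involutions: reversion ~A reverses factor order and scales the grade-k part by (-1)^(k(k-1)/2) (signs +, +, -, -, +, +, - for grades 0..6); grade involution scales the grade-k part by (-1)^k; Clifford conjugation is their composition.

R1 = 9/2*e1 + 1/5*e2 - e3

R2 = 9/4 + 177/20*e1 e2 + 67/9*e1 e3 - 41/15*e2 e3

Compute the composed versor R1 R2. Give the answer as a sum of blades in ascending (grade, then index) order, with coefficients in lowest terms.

Distribute over the terms of R1 (each basis-blade product reordered to ascending indices, repeated generators contracted through their squares):
(9/2*e1) R2 = 81/8*e1 - 1593/40*e2 - 67/2*e3 - 123/10*e1 e2 e3
(1/5*e2) R2 = 177/100*e1 + 9/20*e2 + 41/75*e3 - 67/45*e1 e2 e3
(-e3) R2 = -67/9*e1 + 41/15*e2 - 9/4*e3 - 177/20*e1 e2 e3
Summing the partial products and collecting blades:
Answer: 8011/1800*e1 - 4397/120*e2 - 10561/300*e3 - 815/36*e1 e2 e3


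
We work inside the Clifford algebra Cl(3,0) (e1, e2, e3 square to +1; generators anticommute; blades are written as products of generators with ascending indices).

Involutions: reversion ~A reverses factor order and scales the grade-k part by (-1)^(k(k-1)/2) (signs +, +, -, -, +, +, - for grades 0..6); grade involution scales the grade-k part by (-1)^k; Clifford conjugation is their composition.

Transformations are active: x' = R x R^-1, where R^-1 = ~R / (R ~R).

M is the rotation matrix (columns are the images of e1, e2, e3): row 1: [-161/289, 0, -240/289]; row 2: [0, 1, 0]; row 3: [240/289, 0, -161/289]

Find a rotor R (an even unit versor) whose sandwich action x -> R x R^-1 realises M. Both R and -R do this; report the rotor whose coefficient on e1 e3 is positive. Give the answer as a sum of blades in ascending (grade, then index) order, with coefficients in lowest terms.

Method: write R = a + b12*e1 e2 + b13*e1 e3 + b23*e2 e3 with a^2 + b12^2 + b13^2 + b23^2 = 1 (so R^-1 = ~R). Expanding the columns R e_j ~R gives tr M = 4a^2 - 1 and, from the antisymmetric part, M21 - M12 = -4a*b12, M13 - M31 = 4a*b13, M32 - M23 = -4a*b23.
Here tr M = -33/289, so a^2 = (1 + tr M)/4 = 64/289 and a = ±8/17. Taking a = 8/17: M21 - M12 = 0, M13 - M31 = -480/289, M32 - M23 = 0, giving b12 = 0, b13 = -15/17, b23 = 0, i.e. R = 8/17 - 15/17*e1 e3.
Its e1 e3 coefficient is negative, so report the other preimage -R.
Answer: -8/17 + 15/17*e1 e3. Uniqueness: Spin(3) -> SO(3) maps R and -R to the same rotation of trace -33/289; fixing the sign of the e1 e3 coefficient removes the ambiguity.


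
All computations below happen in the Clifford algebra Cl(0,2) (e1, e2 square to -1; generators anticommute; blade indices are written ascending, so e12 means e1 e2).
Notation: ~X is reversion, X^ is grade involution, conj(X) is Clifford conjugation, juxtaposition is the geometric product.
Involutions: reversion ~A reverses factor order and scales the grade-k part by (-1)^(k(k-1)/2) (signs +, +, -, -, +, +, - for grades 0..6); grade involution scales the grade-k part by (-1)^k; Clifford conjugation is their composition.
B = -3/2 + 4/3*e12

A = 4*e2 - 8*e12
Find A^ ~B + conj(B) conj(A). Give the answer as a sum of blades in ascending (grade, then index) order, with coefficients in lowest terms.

first term: -32/3 + 16/3*e1 + 6*e2 + 12*e12
second term: 32/3 - 16/3*e1 + 6*e2 - 12*e12
Answer: 12*e2


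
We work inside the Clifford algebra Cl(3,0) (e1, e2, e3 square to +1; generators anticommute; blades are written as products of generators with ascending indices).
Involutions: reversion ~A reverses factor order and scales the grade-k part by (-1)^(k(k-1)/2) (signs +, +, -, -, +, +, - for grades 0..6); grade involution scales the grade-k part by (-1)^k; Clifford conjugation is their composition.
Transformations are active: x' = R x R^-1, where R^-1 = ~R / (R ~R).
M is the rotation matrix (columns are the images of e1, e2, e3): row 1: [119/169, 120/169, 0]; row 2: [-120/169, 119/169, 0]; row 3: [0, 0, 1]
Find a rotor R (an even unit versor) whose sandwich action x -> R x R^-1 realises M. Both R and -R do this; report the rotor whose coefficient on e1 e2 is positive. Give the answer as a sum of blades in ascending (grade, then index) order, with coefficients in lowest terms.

Method: write R = a + b12*e1 e2 + b13*e1 e3 + b23*e2 e3 with a^2 + b12^2 + b13^2 + b23^2 = 1 (so R^-1 = ~R). Expanding the columns R e_j ~R gives tr M = 4a^2 - 1 and, from the antisymmetric part, M21 - M12 = -4a*b12, M13 - M31 = 4a*b13, M32 - M23 = -4a*b23.
Here tr M = 407/169, so a^2 = (1 + tr M)/4 = 144/169 and a = ±12/13. Taking a = 12/13: M21 - M12 = -240/169, M13 - M31 = 0, M32 - M23 = 0, giving b12 = 5/13, b13 = 0, b23 = 0, i.e. R = 12/13 + 5/13*e1 e2.
Its e1 e2 coefficient is already positive.
Answer: 12/13 + 5/13*e1 e2. Note: both R and -R realise this M (trace 407/169); the covering map identifies them, and the e1 e2-coefficient sign is the tie-breaker.


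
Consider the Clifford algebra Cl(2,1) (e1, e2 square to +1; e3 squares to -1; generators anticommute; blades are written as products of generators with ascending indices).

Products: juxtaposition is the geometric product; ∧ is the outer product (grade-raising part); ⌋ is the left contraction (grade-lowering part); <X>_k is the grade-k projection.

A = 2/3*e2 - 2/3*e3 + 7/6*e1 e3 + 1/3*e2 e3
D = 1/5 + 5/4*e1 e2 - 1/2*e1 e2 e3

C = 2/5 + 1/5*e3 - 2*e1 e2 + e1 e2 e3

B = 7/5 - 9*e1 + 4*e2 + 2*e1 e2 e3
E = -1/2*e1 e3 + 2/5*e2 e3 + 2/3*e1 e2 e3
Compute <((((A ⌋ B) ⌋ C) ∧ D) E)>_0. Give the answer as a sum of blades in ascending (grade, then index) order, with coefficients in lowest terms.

step 1: 8/3 + 2/3*e1 - 7/3*e2 + 4/3*e1 e2 - 4/3*e1 e3
step 2: 56/15 - 14/3*e1 - 4/5*e3 - 16/3*e1 e2 + 7/3*e1 e3 + 2/3*e2 e3 + 8/3*e1 e2 e3
step 3: 56/75 - 14/15*e1 - 4/25*e3 + 18/5*e1 e2 + 7/15*e1 e3 + 2/15*e2 e3 - 7/3*e1 e2 e3
step 4: -781/450 - 172/225*e1 - 3469/2250*e2 - 29/15*e3 + 9/25*e1 e2 + 16/15*e1 e3 + 1661/1125*e2 e3 + 28/225*e1 e2 e3
step 5: -781/450
Answer: -781/450


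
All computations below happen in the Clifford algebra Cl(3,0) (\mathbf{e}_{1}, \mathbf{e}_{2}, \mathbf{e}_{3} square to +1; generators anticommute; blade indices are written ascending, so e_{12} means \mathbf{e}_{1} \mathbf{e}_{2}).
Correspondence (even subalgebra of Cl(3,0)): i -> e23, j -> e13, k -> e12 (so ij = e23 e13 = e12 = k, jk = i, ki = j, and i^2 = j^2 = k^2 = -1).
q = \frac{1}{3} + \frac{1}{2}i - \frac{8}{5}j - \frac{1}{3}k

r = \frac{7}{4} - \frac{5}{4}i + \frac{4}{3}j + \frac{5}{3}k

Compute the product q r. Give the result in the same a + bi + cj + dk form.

In blades: q = \frac{1}{3} - \frac{1}{3} e_{12} - \frac{8}{5} e_{13} + \frac{1}{2} e_{23}, r = \frac{7}{4} + \frac{5}{3} e_{12} + \frac{4}{3} e_{13} - \frac{5}{4} e_{23}.
Distribute q over r term by term (generator squares from the signature, products reordered to ascending indices): (\frac{1}{3})*r = \frac{7}{12} + \frac{5}{9} e_{12} + \frac{4}{9} e_{13} - \frac{5}{12} e_{23}; (-\frac{1}{3} e_{12})*r = \frac{5}{9} - \frac{7}{12} e_{12} + \frac{5}{12} e_{13} + \frac{4}{9} e_{23}; (-\frac{8}{5} e_{13})*r = \frac{32}{15} - 2 e_{12} - \frac{14}{5} e_{13} - \frac{8}{3} e_{23}; (\frac{1}{2} e_{23})*r = \frac{5}{8} + \frac{2}{3} e_{12} - \frac{5}{6} e_{13} + \frac{7}{8} e_{23}.
Sum: \frac{1403}{360} - \frac{49}{36} e_{12} - \frac{499}{180} e_{13} - \frac{127}{72} e_{23}; translating back through the correspondence:
Answer: \frac{1403}{360} - \frac{127}{72}i - \frac{499}{180}j - \frac{49}{36}k


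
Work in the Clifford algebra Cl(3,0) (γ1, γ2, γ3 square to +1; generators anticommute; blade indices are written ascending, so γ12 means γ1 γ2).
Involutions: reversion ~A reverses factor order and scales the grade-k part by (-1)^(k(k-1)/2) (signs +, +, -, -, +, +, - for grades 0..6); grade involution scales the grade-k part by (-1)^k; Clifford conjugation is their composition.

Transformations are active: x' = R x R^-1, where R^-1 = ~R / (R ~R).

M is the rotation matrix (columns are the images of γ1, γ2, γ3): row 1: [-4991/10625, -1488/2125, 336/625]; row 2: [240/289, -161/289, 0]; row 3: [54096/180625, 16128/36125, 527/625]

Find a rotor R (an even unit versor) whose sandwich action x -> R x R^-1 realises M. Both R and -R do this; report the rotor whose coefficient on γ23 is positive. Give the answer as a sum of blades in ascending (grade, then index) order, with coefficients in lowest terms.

Method: write R = a + b12*γ12 + b13*γ13 + b23*γ23 with a^2 + b12^2 + b13^2 + b23^2 = 1 (so R^-1 = ~R). Expanding the columns R e_j ~R gives tr M = 4a^2 - 1 and, from the antisymmetric part, M21 - M12 = -4a*b12, M13 - M31 = 4a*b13, M32 - M23 = -4a*b23.
Here tr M = -33169/180625, so a^2 = (1 + tr M)/4 = 36864/180625 and a = ±192/425. Taking a = 192/425: M21 - M12 = 55296/36125, M13 - M31 = 43008/180625, M32 - M23 = 16128/36125, giving b12 = -72/85, b13 = 56/425, b23 = -21/85, i.e. R = 192/425 - 72/85*γ12 + 56/425*γ13 - 21/85*γ23.
Its γ23 coefficient is negative, so report the other preimage -R.
Answer: -192/425 + 72/85*γ12 - 56/425*γ13 + 21/85*γ23. Note: both R and -R realise this M (trace -33169/180625); the covering map identifies them, and the γ23-coefficient sign is the tie-breaker.


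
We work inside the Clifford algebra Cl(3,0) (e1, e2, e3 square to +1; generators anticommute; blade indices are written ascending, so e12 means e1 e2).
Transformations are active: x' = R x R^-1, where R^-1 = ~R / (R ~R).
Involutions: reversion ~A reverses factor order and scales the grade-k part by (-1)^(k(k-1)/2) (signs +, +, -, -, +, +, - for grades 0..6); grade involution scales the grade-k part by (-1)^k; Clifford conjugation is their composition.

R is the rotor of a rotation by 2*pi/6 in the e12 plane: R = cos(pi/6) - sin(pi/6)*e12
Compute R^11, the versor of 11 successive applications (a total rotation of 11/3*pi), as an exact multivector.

The rotor phase is half the rotation angle and phases add under composition, so 11 steps in the e12 plane accumulate phase 11*(pi/6) = 11*pi/6: R^11 = cos(11*pi/6) - sin(11*pi/6)*e12.
cos(11*pi/6) = sqrt(3)/2 and sin(11*pi/6) = -1/2, so R^11 = sqrt(3)/2 + 1/2*e12. The net rotation is 5/3*pi (after discarding 1 full turn, each of which contributes a factor -1 to the rotor); the rotor keeps the half-angle phase exactly.
Answer: sqrt(3)/2 + 1/2*e12


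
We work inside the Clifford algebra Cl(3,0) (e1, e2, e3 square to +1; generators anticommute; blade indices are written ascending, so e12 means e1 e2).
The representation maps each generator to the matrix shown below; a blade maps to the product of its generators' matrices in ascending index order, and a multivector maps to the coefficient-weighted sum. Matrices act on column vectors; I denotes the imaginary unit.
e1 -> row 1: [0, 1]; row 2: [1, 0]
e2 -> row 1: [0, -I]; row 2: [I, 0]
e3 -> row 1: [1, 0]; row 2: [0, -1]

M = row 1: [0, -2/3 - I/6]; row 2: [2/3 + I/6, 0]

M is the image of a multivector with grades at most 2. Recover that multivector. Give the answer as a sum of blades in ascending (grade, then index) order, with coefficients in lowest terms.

Method: 1, rho(e1), rho(e2), rho(e3) form a trace-orthogonal basis of the 2x2 complex matrices (tr(X Y) = 2 if X = Y, else 0), so M = m0*1 + m1*rho(e1) + m2*rho(e2) + m3*rho(e3) with m0 = tr(M)/2 = 0, m1 = tr(M rho(e1))/2 = 0, m2 = tr(M rho(e2))/2 = 1/6 - 2*I/3, m3 = tr(M rho(e3))/2 = 0.
Multiplying table entries, the bivector images are rho(e12) = I*rho(e3), rho(e13) = -I*rho(e2), rho(e23) = I*rho(e1); with real blade coefficients the real parts of m0..m3 are the coefficients of 1, e1, e2, e3 and the imaginary parts give the bivectors (e23: Im m1, e13: -Im m2, e12: Im m3).
Answer: 1/6*e2 + 2/3*e13


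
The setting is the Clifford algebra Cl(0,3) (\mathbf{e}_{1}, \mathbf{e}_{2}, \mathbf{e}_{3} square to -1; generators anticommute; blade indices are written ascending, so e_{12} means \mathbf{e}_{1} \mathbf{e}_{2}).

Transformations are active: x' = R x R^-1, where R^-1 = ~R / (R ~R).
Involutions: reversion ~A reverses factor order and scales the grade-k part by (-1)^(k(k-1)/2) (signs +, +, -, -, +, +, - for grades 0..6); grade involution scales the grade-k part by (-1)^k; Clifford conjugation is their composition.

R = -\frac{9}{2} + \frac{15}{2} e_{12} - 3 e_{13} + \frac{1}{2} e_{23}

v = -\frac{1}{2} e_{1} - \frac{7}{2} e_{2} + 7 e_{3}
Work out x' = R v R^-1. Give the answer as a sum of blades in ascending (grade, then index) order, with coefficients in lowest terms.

~R = -\frac{9}{2} - \frac{15}{2} e_{12} + 3 e_{13} - \frac{1}{2} e_{23}, and R ~R = \frac{343}{4}, so R^-1 = ~R / (\frac{343}{4}).
R v = \frac{99}{2} e_{1} + \frac{17}{2} e_{2} - \frac{127}{4} e_{3} + \frac{167}{4} e_{123}
Answer: -\frac{2887}{686} e_{1} + \frac{3793}{686} e_{2} + \frac{1247}{343} e_{3}


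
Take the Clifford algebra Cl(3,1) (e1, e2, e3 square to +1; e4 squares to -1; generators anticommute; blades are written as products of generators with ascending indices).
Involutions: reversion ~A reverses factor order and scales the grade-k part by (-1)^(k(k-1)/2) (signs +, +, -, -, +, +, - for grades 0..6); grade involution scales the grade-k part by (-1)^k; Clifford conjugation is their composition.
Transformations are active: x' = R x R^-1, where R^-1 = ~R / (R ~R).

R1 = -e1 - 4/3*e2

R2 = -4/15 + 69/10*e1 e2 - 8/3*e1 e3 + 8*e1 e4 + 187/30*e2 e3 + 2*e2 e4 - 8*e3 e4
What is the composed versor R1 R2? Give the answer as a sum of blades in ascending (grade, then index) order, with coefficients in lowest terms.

Distribute over the terms of R1 (each basis-blade product reordered to ascending indices, repeated generators contracted through their squares):
(-e1) R2 = 4/15*e1 - 69/10*e2 + 8/3*e3 - 8*e4 - 187/30*e1 e2 e3 - 2*e1 e2 e4 + 8*e1 e3 e4
(-4/3*e2) R2 = 46/5*e1 + 16/45*e2 - 374/45*e3 - 8/3*e4 - 32/9*e1 e2 e3 + 32/3*e1 e2 e4 + 32/3*e2 e3 e4
Summing the partial products and collecting blades:
Answer: 142/15*e1 - 589/90*e2 - 254/45*e3 - 32/3*e4 - 881/90*e1 e2 e3 + 26/3*e1 e2 e4 + 8*e1 e3 e4 + 32/3*e2 e3 e4


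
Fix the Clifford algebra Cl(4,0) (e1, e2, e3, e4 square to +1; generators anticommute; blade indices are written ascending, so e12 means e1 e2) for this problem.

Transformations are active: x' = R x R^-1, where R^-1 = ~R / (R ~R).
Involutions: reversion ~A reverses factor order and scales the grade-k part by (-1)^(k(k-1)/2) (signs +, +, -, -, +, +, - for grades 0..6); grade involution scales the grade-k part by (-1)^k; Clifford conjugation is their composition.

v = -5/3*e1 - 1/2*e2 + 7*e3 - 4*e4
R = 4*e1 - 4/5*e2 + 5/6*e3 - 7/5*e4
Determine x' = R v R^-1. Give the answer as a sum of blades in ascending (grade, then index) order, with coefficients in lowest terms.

~R = 4*e1 - 4/5*e2 + 5/6*e3 - 7/5*e4, and R ~R = 3473/180, so R^-1 = ~R / (3473/180).
R v = 31/6 - 10/3*e12 + 529/18*e13 - 55/3*e14 - 311/60*e23 + 5/2*e24 + 97/15*e34
Answer: 39685/10419*e1 + 497/6946*e2 - 22761/3473*e3 + 11288/3473*e4


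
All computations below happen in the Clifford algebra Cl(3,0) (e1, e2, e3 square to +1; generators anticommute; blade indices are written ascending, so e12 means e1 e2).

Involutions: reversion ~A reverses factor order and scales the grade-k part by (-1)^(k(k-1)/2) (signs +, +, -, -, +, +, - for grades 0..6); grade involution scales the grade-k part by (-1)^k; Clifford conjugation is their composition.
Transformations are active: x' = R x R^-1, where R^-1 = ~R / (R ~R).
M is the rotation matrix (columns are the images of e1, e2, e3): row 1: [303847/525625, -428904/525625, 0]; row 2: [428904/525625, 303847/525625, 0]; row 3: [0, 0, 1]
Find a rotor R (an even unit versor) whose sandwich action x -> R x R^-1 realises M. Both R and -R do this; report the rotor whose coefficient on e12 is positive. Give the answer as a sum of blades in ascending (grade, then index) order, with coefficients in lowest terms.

Method: write R = a + b12*e12 + b13*e13 + b23*e23 with a^2 + b12^2 + b13^2 + b23^2 = 1 (so R^-1 = ~R). Expanding the columns R e_j ~R gives tr M = 4a^2 - 1 and, from the antisymmetric part, M21 - M12 = -4a*b12, M13 - M31 = 4a*b13, M32 - M23 = -4a*b23.
Here tr M = 1133319/525625, so a^2 = (1 + tr M)/4 = 414736/525625 and a = ±644/725. Taking a = 644/725: M21 - M12 = 857808/525625, M13 - M31 = 0, M32 - M23 = 0, giving b12 = -333/725, b13 = 0, b23 = 0, i.e. R = 644/725 - 333/725*e12.
Its e12 coefficient is negative, so report the other preimage -R.
Answer: -644/725 + 333/725*e12. Why the constraint matters: R and -R act identically through the sandwich — M has trace 1133319/525625 either way — so only the sign condition on e12 picks one of the two preimages.
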